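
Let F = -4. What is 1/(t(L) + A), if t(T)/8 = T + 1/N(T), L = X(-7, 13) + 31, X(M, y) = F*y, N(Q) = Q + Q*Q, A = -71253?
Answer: -105/7499203 ≈ -1.4001e-5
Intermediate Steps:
N(Q) = Q + Q²
X(M, y) = -4*y
L = -21 (L = -4*13 + 31 = -52 + 31 = -21)
t(T) = 8*T + 8/(T*(1 + T)) (t(T) = 8*(T + 1/(T*(1 + T))) = 8*T + 8/(T*(1 + T)))
1/(t(L) + A) = 1/(8*(1 + (-21)²*(1 - 21))/(-21*(1 - 21)) - 71253) = 1/(8*(-1/21)*(1 + 441*(-20))/(-20) - 71253) = 1/(8*(-1/21)*(-1/20)*(1 - 8820) - 71253) = 1/(8*(-1/21)*(-1/20)*(-8819) - 71253) = 1/(-17638/105 - 71253) = 1/(-7499203/105) = -105/7499203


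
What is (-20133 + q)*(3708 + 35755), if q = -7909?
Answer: -1106621446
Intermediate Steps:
(-20133 + q)*(3708 + 35755) = (-20133 - 7909)*(3708 + 35755) = -28042*39463 = -1106621446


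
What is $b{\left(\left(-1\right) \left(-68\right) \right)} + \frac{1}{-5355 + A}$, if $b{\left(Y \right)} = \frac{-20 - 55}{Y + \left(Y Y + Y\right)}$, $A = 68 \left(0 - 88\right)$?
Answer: $- \frac{10061}{634984} \approx -0.015844$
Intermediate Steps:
$A = -5984$ ($A = 68 \left(-88\right) = -5984$)
$b{\left(Y \right)} = - \frac{75}{Y^{2} + 2 Y}$ ($b{\left(Y \right)} = - \frac{75}{Y + \left(Y^{2} + Y\right)} = - \frac{75}{Y + \left(Y + Y^{2}\right)} = - \frac{75}{Y^{2} + 2 Y}$)
$b{\left(\left(-1\right) \left(-68\right) \right)} + \frac{1}{-5355 + A} = - \frac{75}{\left(-1\right) \left(-68\right) \left(2 - -68\right)} + \frac{1}{-5355 - 5984} = - \frac{75}{68 \left(2 + 68\right)} + \frac{1}{-11339} = \left(-75\right) \frac{1}{68} \cdot \frac{1}{70} - \frac{1}{11339} = - \frac{15}{952} - \frac{1}{11339} = - \frac{10061}{634984}$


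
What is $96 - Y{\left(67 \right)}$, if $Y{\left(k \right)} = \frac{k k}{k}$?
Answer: $29$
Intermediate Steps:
$Y{\left(k \right)} = k$ ($Y{\left(k \right)} = \frac{k^{2}}{k} = k$)
$96 - Y{\left(67 \right)} = 96 - 67 = 29$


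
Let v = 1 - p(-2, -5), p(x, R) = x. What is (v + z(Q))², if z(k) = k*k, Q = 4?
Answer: 361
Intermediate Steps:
z(k) = k²
v = 3 (v = 1 - 1*(-2) = 1 + 2 = 3)
(v + z(Q))² = (3 + 4²)² = (3 + 16)² = 19² = 361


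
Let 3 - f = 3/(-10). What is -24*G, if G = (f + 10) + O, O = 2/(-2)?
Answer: -1476/5 ≈ -295.20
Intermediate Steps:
f = 33/10 (f = 3 - 3/(-10) = 3 - 3*(-1)/10 = 3 - 1*(-3/10) = 3 + 3/10 = 33/10 ≈ 3.3000)
O = -1 (O = 2*(-1/2) = -1)
G = 123/10 (G = (33/10 + 10) - 1 = 133/10 - 1 = 123/10 ≈ 12.300)
-24*G = -24*123/10 = -1476/5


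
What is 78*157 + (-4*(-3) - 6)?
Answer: 12252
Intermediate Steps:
78*157 + (-4*(-3) - 6) = 12246 + (12 - 6) = 12246 + 6 = 12252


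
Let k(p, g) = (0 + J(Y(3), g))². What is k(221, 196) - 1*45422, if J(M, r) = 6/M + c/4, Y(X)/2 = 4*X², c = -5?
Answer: -1635143/36 ≈ -45421.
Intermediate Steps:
Y(X) = 8*X² (Y(X) = 2*(4*X²) = 8*X²)
J(M, r) = -5/4 + 6/M (J(M, r) = 6/M - 5/4 = -5/4 + 6/M)
k(p, g) = 49/36 (k(p, g) = (0 + (-5/4 + 6/((8*3²))))² = (0 + (-5/4 + 6/((8*9))))² = (0 + (-5/4 + 6/72))² = (0 + (-5/4 + 6*(1/72)))² = (0 + (-5/4 + 1/12))² = (0 - 7/6)² = (-7/6)² = 49/36)
k(221, 196) - 1*45422 = 49/36 - 1*45422 = 49/36 - 45422 = -1635143/36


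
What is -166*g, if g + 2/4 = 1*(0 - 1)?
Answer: 249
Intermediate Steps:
g = -3/2 (g = -1/2 + 1*(0 - 1) = -1/2 + 1*(-1) = -1/2 - 1 = -3/2 ≈ -1.5000)
-166*g = -166*(-3/2) = 249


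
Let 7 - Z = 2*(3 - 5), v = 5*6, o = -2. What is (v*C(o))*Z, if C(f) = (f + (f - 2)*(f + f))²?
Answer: 64680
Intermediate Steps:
C(f) = (f + 2*f*(-2 + f))² (C(f) = (f + (-2 + f)*(2*f))² = (f + 2*f*(-2 + f))²)
v = 30
Z = 11 (Z = 7 - 2*(3 - 5) = 7 - 2*(-2) = 7 - 1*(-4) = 7 + 4 = 11)
(v*C(o))*Z = (30*((-2)²*(-3 + 2*(-2))²))*11 = (30*(4*(-3 - 4)²))*11 = (30*(4*(-7)²))*11 = (30*(4*49))*11 = (30*196)*11 = 5880*11 = 64680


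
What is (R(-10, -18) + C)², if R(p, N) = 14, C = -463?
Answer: 201601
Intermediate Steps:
(R(-10, -18) + C)² = (14 - 463)² = (-449)² = 201601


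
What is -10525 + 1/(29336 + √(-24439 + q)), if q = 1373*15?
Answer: -2264466214791/215151185 - 31*I/430302370 ≈ -10525.0 - 7.2042e-8*I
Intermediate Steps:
q = 20595
-10525 + 1/(29336 + √(-24439 + q)) = -10525 + 1/(29336 + √(-24439 + 20595)) = -10525 + 1/(29336 + √(-3844)) = -10525 + 1/(29336 + 62*I) = -10525 + (29336 - 62*I)/860604740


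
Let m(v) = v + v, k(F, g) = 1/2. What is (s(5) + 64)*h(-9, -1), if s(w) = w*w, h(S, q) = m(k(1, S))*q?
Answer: -89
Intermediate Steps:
k(F, g) = ½
m(v) = 2*v
h(S, q) = q (h(S, q) = (2*(½))*q = 1*q = q)
s(w) = w²
(s(5) + 64)*h(-9, -1) = (5² + 64)*(-1) = (25 + 64)*(-1) = 89*(-1) = -89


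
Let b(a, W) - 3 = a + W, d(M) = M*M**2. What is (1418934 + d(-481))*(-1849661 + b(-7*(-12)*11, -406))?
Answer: 203157073441980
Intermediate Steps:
d(M) = M**3
b(a, W) = 3 + W + a (b(a, W) = 3 + (a + W) = 3 + (W + a) = 3 + W + a)
(1418934 + d(-481))*(-1849661 + b(-7*(-12)*11, -406)) = (1418934 + (-481)**3)*(-1849661 + (3 - 406 - 7*(-12)*11)) = (1418934 - 111284641)*(-1849661 + (3 - 406 + 84*11)) = -109865707*(-1849661 + (3 - 406 + 924)) = -109865707*(-1849661 + 521) = -109865707*(-1849140) = 203157073441980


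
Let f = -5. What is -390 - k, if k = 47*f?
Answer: -155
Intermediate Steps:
k = -235 (k = 47*(-5) = -235)
-390 - k = -390 - 1*(-235) = -390 + 235 = -155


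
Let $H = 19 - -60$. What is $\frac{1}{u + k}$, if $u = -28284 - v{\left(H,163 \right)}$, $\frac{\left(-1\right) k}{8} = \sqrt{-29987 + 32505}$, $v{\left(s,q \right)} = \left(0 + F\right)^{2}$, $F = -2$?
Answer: $- \frac{221}{6250389} + \frac{\sqrt{2518}}{100006224} \approx -3.4856 \cdot 10^{-5}$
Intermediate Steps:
$H = 79$ ($H = 19 + 60 = 79$)
$v{\left(s,q \right)} = 4$ ($v{\left(s,q \right)} = \left(0 - 2\right)^{2} = \left(-2\right)^{2} = 4$)
$k = - 8 \sqrt{2518}$ ($k = - 8 \sqrt{-29987 + 32505} = - 8 \sqrt{2518} \approx -401.44$)
$u = -28288$ ($u = -28284 - 4 = -28288$)
$\frac{1}{u + k} = \frac{1}{-28288 - 8 \sqrt{2518}}$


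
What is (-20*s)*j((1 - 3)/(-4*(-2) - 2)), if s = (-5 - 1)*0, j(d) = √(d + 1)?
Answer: 0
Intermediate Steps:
j(d) = √(1 + d)
s = 0 (s = -6*0 = 0)
(-20*s)*j((1 - 3)/(-4*(-2) - 2)) = (-20*0)*√(1 + (1 - 3)/(-4*(-2) - 2)) = 0*√(1 - 2/(8 - 2)) = 0*√(1 - 2/6) = 0*√(1 - 2*⅙) = 0*√(1 - ⅓) = 0*√(⅔) = 0*(√6/3) = 0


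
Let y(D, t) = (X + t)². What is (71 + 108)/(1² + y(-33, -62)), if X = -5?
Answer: 179/4490 ≈ 0.039866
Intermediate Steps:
y(D, t) = (-5 + t)²
(71 + 108)/(1² + y(-33, -62)) = (71 + 108)/(1² + (-5 - 62)²) = 179/(1 + (-67)²) = 179/(1 + 4489) = 179/4490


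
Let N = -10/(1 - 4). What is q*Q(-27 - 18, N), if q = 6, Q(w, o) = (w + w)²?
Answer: 48600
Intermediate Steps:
N = 10/3 (N = -10/(-3) = -10*(-⅓) = 10/3 ≈ 3.3333)
Q(w, o) = 4*w² (Q(w, o) = (2*w)² = 4*w²)
q*Q(-27 - 18, N) = 6*(4*(-27 - 18)²) = 6*(4*(-45)²) = 6*(4*2025) = 6*8100 = 48600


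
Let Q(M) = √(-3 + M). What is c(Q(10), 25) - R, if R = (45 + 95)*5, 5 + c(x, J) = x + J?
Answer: -680 + √7 ≈ -677.35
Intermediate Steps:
c(x, J) = -5 + J + x (c(x, J) = -5 + (x + J) = -5 + (J + x) = -5 + J + x)
R = 700 (R = 140*5 = 700)
c(Q(10), 25) - R = (-5 + 25 + √(-3 + 10)) - 1*700 = (-5 + 25 + √7) - 700 = (20 + √7) - 700 = -680 + √7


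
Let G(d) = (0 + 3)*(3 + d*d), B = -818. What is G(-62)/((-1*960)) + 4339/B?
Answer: -2267663/130880 ≈ -17.326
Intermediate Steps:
G(d) = 9 + 3*d² (G(d) = 3*(3 + d²) = 9 + 3*d²)
G(-62)/((-1*960)) + 4339/B = (9 + 3*(-62)²)/((-1*960)) + 4339/(-818) = (9 + 3*3844)/(-960) + 4339*(-1/818) = (9 + 11532)*(-1/960) - 4339/818 = 11541*(-1/960) - 4339/818 = -3847/320 - 4339/818 = -2267663/130880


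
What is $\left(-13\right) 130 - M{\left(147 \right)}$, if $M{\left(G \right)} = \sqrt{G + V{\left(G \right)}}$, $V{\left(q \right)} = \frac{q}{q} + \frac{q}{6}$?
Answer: $-1690 - \frac{\sqrt{690}}{2} \approx -1703.1$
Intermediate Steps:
$V{\left(q \right)} = 1 + \frac{q}{6}$ ($V{\left(q \right)} = 1 + q \frac{1}{6} = 1 + \frac{q}{6}$)
$M{\left(G \right)} = \sqrt{1 + \frac{7 G}{6}}$ ($M{\left(G \right)} = \sqrt{G + \left(1 + \frac{G}{6}\right)} = \sqrt{1 + \frac{7 G}{6}}$)
$\left(-13\right) 130 - M{\left(147 \right)} = \left(-13\right) 130 - \frac{\sqrt{36 + 42 \cdot 147}}{6} = -1690 - \frac{\sqrt{36 + 6174}}{6} = -1690 - \frac{\sqrt{6210}}{6} = -1690 - \frac{3 \sqrt{690}}{6} = -1690 - \frac{\sqrt{690}}{2}$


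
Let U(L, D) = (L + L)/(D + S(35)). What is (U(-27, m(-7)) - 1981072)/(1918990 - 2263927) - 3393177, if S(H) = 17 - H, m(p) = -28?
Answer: -26919897216898/7933551 ≈ -3.3932e+6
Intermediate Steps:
U(L, D) = 2*L/(-18 + D) (U(L, D) = (L + L)/(D + (17 - 1*35)) = (2*L)/(D + (17 - 35)) = (2*L)/(D - 18) = (2*L)/(-18 + D) = 2*L/(-18 + D))
(U(-27, m(-7)) - 1981072)/(1918990 - 2263927) - 3393177 = (2*(-27)/(-18 - 28) - 1981072)/(1918990 - 2263927) - 3393177 = (2*(-27)/(-46) - 1981072)/(-344937) - 3393177 = (2*(-27)*(-1/46) - 1981072)*(-1/344937) - 3393177 = (27/23 - 1981072)*(-1/344937) - 3393177 = -45564629/23*(-1/344937) - 3393177 = 45564629/7933551 - 3393177 = -26919897216898/7933551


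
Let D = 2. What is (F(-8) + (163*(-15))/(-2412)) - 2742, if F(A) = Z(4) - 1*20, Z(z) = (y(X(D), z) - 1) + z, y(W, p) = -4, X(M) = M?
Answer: -2220637/804 ≈ -2762.0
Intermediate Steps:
Z(z) = -5 + z (Z(z) = (-4 - 1) + z = -5 + z)
F(A) = -21 (F(A) = (-5 + 4) - 1*20 = -1 - 20 = -21)
(F(-8) + (163*(-15))/(-2412)) - 2742 = (-21 + (163*(-15))/(-2412)) - 2742 = (-21 - 2445*(-1/2412)) - 2742 = (-21 + 815/804) - 2742 = -16069/804 - 2742 = -2220637/804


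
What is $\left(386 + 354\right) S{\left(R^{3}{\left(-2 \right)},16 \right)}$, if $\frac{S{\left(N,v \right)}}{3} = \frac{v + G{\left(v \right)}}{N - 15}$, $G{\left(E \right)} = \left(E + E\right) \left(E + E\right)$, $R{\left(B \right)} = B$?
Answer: $- \frac{2308800}{23} \approx -1.0038 \cdot 10^{5}$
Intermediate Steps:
$G{\left(E \right)} = 4 E^{2}$ ($G{\left(E \right)} = 2 E 2 E = 4 E^{2}$)
$S{\left(N,v \right)} = \frac{3 \left(v + 4 v^{2}\right)}{-15 + N}$ ($S{\left(N,v \right)} = 3 \frac{v + 4 v^{2}}{N - 15} = 3 \frac{v + 4 v^{2}}{-15 + N} = \frac{3 \left(v + 4 v^{2}\right)}{-15 + N}$)
$\left(386 + 354\right) S{\left(R^{3}{\left(-2 \right)},16 \right)} = \left(386 + 354\right) 3 \cdot 16 \frac{1}{-15 + \left(-2\right)^{3}} \left(1 + 4 \cdot 16\right) = 740 \cdot 3 \cdot 16 \frac{1}{-15 - 8} \left(1 + 64\right) = 740 \cdot 3 \cdot 16 \frac{1}{-23} \cdot 65 = 740 \cdot 3 \cdot 16 \left(- \frac{1}{23}\right) 65 = 740 \left(- \frac{3120}{23}\right) = - \frac{2308800}{23}$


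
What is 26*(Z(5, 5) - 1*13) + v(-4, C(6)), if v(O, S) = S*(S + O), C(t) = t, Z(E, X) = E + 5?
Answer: -66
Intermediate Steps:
Z(E, X) = 5 + E
v(O, S) = S*(O + S)
26*(Z(5, 5) - 1*13) + v(-4, C(6)) = 26*((5 + 5) - 1*13) + 6*(-4 + 6) = 26*(10 - 13) + 6*2 = 26*(-3) + 12 = -78 + 12 = -66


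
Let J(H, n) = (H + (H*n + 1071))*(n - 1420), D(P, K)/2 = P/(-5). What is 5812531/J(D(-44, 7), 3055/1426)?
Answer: -5909821143878/1623670415067 ≈ -3.6398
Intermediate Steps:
D(P, K) = -2*P/5 (D(P, K) = 2*(P/(-5)) = 2*(P*(-⅕)) = 2*(-P/5) = -2*P/5)
J(H, n) = (-1420 + n)*(1071 + H + H*n) (J(H, n) = (H + (1071 + H*n))*(-1420 + n) = (1071 + H + H*n)*(-1420 + n) = (-1420 + n)*(1071 + H + H*n))
5812531/J(D(-44, 7), 3055/1426) = 5812531/(-1520820 - (-568)*(-44) + 1071*(3055/1426) + (-⅖*(-44))*(3055/1426)² - 1419*(-⅖*(-44))*3055/1426) = 5812531/(-1520820 - 1420*88/5 + 1071*(3055*(1/1426)) + 88*(3055*(1/1426))²/5 - 1419*88/5*3055*(1/1426)) = 5812531/(-1520820 - 24992 + 1071*(3055/1426) + 88*(3055/1426)²/5 - 1419*88/5*3055/1426) = 5812531/(-1520820 - 24992 + 3271905/1426 + (88/5)*(9333025/2033476) - 38148396/713) = 5812531/(-1520820 - 24992 + 3271905/1426 + 41065310/508369 - 38148396/713) = 5812531/(-1623670415067/1016738) = 5812531*(-1016738/1623670415067) = -5909821143878/1623670415067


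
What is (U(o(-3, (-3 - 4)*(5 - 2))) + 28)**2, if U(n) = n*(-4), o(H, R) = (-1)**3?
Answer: 1024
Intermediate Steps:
o(H, R) = -1
U(n) = -4*n
(U(o(-3, (-3 - 4)*(5 - 2))) + 28)**2 = (-4*(-1) + 28)**2 = (4 + 28)**2 = 32**2 = 1024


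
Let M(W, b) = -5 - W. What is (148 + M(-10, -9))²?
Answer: 23409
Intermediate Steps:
(148 + M(-10, -9))² = (148 + (-5 - 1*(-10)))² = (148 + (-5 + 10))² = (148 + 5)² = 153² = 23409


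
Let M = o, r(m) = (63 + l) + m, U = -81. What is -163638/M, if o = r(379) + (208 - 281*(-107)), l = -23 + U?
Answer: -163638/30613 ≈ -5.3454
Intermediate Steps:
l = -104 (l = -23 - 81 = -104)
r(m) = -41 + m (r(m) = (63 - 104) + m = -41 + m)
o = 30613 (o = (-41 + 379) + (208 - 281*(-107)) = 338 + (208 + 30067) = 338 + 30275 = 30613)
M = 30613
-163638/M = -163638/30613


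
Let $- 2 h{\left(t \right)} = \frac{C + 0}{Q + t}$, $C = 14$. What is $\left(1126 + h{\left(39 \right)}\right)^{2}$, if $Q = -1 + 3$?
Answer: $\frac{2130653281}{1681} \approx 1.2675 \cdot 10^{6}$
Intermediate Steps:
$Q = 2$
$h{\left(t \right)} = - \frac{7}{2 + t}$ ($h{\left(t \right)} = - \frac{\left(14 + 0\right) \frac{1}{2 + t}}{2} = - \frac{14 \frac{1}{2 + t}}{2} = - \frac{7}{2 + t}$)
$\left(1126 + h{\left(39 \right)}\right)^{2} = \left(1126 - \frac{7}{2 + 39}\right)^{2} = \left(1126 - \frac{7}{41}\right)^{2} = \left(\frac{46159}{41}\right)^{2} = \frac{2130653281}{1681}$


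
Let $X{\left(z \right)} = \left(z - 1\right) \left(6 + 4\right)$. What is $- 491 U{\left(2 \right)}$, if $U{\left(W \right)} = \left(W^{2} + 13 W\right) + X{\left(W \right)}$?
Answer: $-19640$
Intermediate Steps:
$X{\left(z \right)} = -10 + 10 z$ ($X{\left(z \right)} = \left(-1 + z\right) 10 = -10 + 10 z$)
$U{\left(W \right)} = -10 + W^{2} + 23 W$ ($U{\left(W \right)} = \left(W^{2} + 13 W\right) + \left(-10 + 10 W\right) = -10 + W^{2} + 23 W$)
$- 491 U{\left(2 \right)} = - 491 \left(-10 + 2^{2} + 23 \cdot 2\right) = - 491 \left(-10 + 4 + 46\right) = \left(-491\right) 40 = -19640$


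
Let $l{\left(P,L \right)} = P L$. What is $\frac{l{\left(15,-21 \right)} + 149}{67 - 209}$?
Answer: $\frac{83}{71} \approx 1.169$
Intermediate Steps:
$l{\left(P,L \right)} = L P$
$\frac{l{\left(15,-21 \right)} + 149}{67 - 209} = \frac{\left(-21\right) 15 + 149}{67 - 209} = \frac{-315 + 149}{-142} = \left(-166\right) \left(- \frac{1}{142}\right) = \frac{83}{71}$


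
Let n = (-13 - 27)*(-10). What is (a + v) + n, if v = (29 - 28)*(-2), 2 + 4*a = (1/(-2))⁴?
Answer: 25441/64 ≈ 397.52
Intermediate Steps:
a = -31/64 (a = -½ + (1/(-2))⁴/4 = -½ + (-½)⁴/4 = -½ + (¼)*(1/16) = -½ + 1/64 = -31/64 ≈ -0.48438)
v = -2 (v = 1*(-2) = -2)
n = 400 (n = -40*(-10) = 400)
(a + v) + n = (-31/64 - 2) + 400 = -159/64 + 400 = 25441/64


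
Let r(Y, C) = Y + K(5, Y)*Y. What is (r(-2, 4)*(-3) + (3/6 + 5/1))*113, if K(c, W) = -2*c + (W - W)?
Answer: -10961/2 ≈ -5480.5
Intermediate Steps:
K(c, W) = -2*c (K(c, W) = -2*c + 0 = -2*c)
r(Y, C) = -9*Y (r(Y, C) = Y + (-2*5)*Y = Y - 10*Y = -9*Y)
(r(-2, 4)*(-3) + (3/6 + 5/1))*113 = (-9*(-2)*(-3) + (3/6 + 5/1))*113 = (18*(-3) + (3*(1/6) + 5*1))*113 = (-54 + (1/2 + 5))*113 = (-54 + 11/2)*113 = -97/2*113 = -10961/2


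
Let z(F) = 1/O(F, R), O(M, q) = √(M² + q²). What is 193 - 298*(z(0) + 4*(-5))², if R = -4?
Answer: -928365/8 ≈ -1.1605e+5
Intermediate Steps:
z(F) = (16 + F²)^(-½) (z(F) = 1/(√(F² + (-4)²)) = 1/(√(F² + 16)) = 1/(√(16 + F²)) = (16 + F²)^(-½))
193 - 298*(z(0) + 4*(-5))² = 193 - 298*((16 + 0²)^(-½) + 4*(-5))² = 193 - 298*((16 + 0)^(-½) - 20)² = 193 - 298*(16^(-½) - 20)² = 193 - 298*(¼ - 20)² = 193 - 298*(-79/4)² = 193 - 298*6241/16 = 193 - 929909/8 = -928365/8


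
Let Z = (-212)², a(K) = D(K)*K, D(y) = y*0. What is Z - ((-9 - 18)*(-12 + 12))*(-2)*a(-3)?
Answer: 44944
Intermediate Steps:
D(y) = 0
a(K) = 0 (a(K) = 0*K = 0)
Z = 44944
Z - ((-9 - 18)*(-12 + 12))*(-2)*a(-3) = 44944 - ((-9 - 18)*(-12 + 12))*(-2)*0 = 44944 - -27*0*(-2)*0 = 44944 - 0*(-2)*0 = 44944 - 0*0 = 44944 - 1*0 = 44944 + 0 = 44944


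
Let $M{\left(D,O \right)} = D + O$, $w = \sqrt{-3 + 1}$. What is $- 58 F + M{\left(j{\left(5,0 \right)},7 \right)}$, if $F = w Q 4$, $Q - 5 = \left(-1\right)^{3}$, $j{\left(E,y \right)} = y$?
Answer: $7 - 928 i \sqrt{2} \approx 7.0 - 1312.4 i$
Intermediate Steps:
$w = i \sqrt{2}$ ($w = \sqrt{-2} = i \sqrt{2} \approx 1.4142 i$)
$Q = 4$ ($Q = 5 + \left(-1\right)^{3} = 5 - 1 = 4$)
$F = 16 i \sqrt{2}$ ($F = i \sqrt{2} \cdot 4 \cdot 4 = 4 i \sqrt{2} \cdot 4 = 16 i \sqrt{2} \approx 22.627 i$)
$- 58 F + M{\left(j{\left(5,0 \right)},7 \right)} = - 58 \cdot 16 i \sqrt{2} + \left(0 + 7\right) = - 928 i \sqrt{2} + 7 = 7 - 928 i \sqrt{2}$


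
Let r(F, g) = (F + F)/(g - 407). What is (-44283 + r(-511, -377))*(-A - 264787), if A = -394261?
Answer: -160533194175/28 ≈ -5.7333e+9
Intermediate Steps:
r(F, g) = 2*F/(-407 + g) (r(F, g) = (2*F)/(-407 + g) = 2*F/(-407 + g))
(-44283 + r(-511, -377))*(-A - 264787) = (-44283 + 2*(-511)/(-407 - 377))*(-1*(-394261) - 264787) = (-44283 + 2*(-511)/(-784))*(394261 - 264787) = (-44283 + 2*(-511)*(-1/784))*129474 = (-44283 + 73/56)*129474 = -2479775/56*129474 = -160533194175/28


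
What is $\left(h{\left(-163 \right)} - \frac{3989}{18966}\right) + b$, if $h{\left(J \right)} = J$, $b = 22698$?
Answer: $\frac{427394821}{18966} \approx 22535.0$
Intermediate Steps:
$\left(h{\left(-163 \right)} - \frac{3989}{18966}\right) + b = \left(-163 - \frac{3989}{18966}\right) + 22698 = - \frac{3095447}{18966} + 22698 = \frac{427394821}{18966}$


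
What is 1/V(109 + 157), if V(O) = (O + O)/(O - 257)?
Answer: 9/532 ≈ 0.016917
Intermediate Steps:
V(O) = 2*O/(-257 + O) (V(O) = (2*O)/(-257 + O) = 2*O/(-257 + O))
1/V(109 + 157) = 1/(2*(109 + 157)/(-257 + (109 + 157))) = 1/(2*266/(-257 + 266)) = 1/(2*266/9) = 1/(2*266*(1/9)) = 1/(532/9) = 9/532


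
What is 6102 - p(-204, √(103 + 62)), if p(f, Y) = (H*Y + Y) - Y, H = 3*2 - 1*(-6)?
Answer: 6102 - 12*√165 ≈ 5947.9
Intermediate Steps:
H = 12 (H = 6 + 6 = 12)
p(f, Y) = 12*Y (p(f, Y) = (12*Y + Y) - Y = 13*Y - Y = 12*Y)
6102 - p(-204, √(103 + 62)) = 6102 - 12*√(103 + 62) = 6102 - 12*√165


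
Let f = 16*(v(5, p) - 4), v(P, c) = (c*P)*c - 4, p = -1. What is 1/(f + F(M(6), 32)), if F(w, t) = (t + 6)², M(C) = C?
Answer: 1/1396 ≈ 0.00071633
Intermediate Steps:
v(P, c) = -4 + P*c² (v(P, c) = (P*c)*c - 4 = P*c² - 4 = -4 + P*c²)
F(w, t) = (6 + t)²
f = -48 (f = 16*((-4 + 5*(-1)²) - 4) = 16*((-4 + 5*1) - 4) = 16*((-4 + 5) - 4) = 16*(1 - 4) = 16*(-3) = -48)
1/(f + F(M(6), 32)) = 1/(-48 + (6 + 32)²) = 1/(-48 + 38²) = 1/(-48 + 1444) = 1/1396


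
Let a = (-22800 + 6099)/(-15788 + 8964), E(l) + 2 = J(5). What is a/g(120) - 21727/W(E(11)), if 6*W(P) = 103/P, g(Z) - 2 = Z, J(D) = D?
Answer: -325588325205/85750384 ≈ -3796.9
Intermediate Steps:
g(Z) = 2 + Z
E(l) = 3 (E(l) = -2 + 5 = 3)
W(P) = 103/(6*P) (W(P) = (103/P)/6 = 103/(6*P))
a = 16701/6824 (a = -16701/(-6824) = -16701*(-1/6824) = 16701/6824 ≈ 2.4474)
a/g(120) - 21727/W(E(11)) = 16701/(6824*(2 + 120)) - 21727/((103/6)/3) = (16701/6824)/122 - 21727/((103/6)*(1/3)) = (16701/6824)*(1/122) - 21727/103/18 = 16701/832528 - 21727*18/103 = 16701/832528 - 391086/103 = -325588325205/85750384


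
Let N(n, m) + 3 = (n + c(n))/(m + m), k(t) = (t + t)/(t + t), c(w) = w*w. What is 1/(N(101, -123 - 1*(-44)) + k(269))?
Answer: -79/5309 ≈ -0.014880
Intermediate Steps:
c(w) = w**2
k(t) = 1 (k(t) = (2*t)/((2*t)) = (2*t)*(1/(2*t)) = 1)
N(n, m) = -3 + (n + n**2)/(2*m) (N(n, m) = -3 + (n + n**2)/(m + m) = -3 + (n + n**2)/((2*m)) = -3 + (n + n**2)*(1/(2*m)) = -3 + (n + n**2)/(2*m))
1/(N(101, -123 - 1*(-44)) + k(269)) = 1/((101 + 101**2 - 6*(-123 - 1*(-44)))/(2*(-123 - 1*(-44))) + 1) = 1/((101 + 10201 - 6*(-123 + 44))/(2*(-123 + 44)) + 1) = 1/((1/2)*(101 + 10201 - 6*(-79))/(-79) + 1) = 1/((1/2)*(-1/79)*(101 + 10201 + 474) + 1) = 1/((1/2)*(-1/79)*10776 + 1) = 1/(-5388/79 + 1) = 1/(-5309/79) = -79/5309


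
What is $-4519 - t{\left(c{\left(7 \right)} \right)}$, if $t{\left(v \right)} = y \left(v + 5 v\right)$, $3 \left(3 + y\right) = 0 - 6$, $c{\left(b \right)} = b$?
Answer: $-4309$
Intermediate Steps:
$y = -5$ ($y = -3 + \frac{0 - 6}{3} = -3 + \frac{1}{3} \left(-6\right) = -3 - 2 = -5$)
$t{\left(v \right)} = - 30 v$ ($t{\left(v \right)} = - 5 \left(v + 5 v\right) = - 5 \cdot 6 v = - 30 v$)
$-4519 - t{\left(c{\left(7 \right)} \right)} = -4519 - \left(-30\right) 7 = -4519 - -210 = -4519 + 210 = -4309$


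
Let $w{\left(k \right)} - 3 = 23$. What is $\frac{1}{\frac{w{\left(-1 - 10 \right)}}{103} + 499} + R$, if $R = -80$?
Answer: $- \frac{4113737}{51423} \approx -79.998$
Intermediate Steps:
$w{\left(k \right)} = 26$ ($w{\left(k \right)} = 3 + 23 = 26$)
$\frac{1}{\frac{w{\left(-1 - 10 \right)}}{103} + 499} + R = \frac{1}{\frac{26}{103} + 499} - 80 = \frac{1}{\frac{51423}{103}} - 80 = \frac{103}{51423} - 80 = - \frac{4113737}{51423}$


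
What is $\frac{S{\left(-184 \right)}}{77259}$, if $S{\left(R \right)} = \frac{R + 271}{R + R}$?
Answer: $- \frac{29}{9477104} \approx -3.06 \cdot 10^{-6}$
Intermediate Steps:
$S{\left(R \right)} = \frac{271 + R}{2 R}$
$\frac{S{\left(-184 \right)}}{77259} = \frac{\frac{1}{2} \frac{1}{-184} \left(271 - 184\right)}{77259} = \frac{1}{2} \left(- \frac{1}{184}\right) 87 \cdot \frac{1}{77259} = \left(- \frac{87}{368}\right) \frac{1}{77259} = - \frac{29}{9477104}$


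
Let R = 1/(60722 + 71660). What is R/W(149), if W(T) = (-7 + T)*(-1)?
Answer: -1/18798244 ≈ -5.3196e-8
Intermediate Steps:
W(T) = 7 - T
R = 1/132382 ≈ 7.5539e-6
R/W(149) = 1/(132382*(7 - 1*149)) = 1/(132382*(7 - 149)) = (1/132382)/(-142) = (1/132382)*(-1/142) = -1/18798244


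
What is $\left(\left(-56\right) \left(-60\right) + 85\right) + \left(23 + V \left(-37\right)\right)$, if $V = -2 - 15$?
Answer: $4097$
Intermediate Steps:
$V = -17$
$\left(\left(-56\right) \left(-60\right) + 85\right) + \left(23 + V \left(-37\right)\right) = \left(\left(-56\right) \left(-60\right) + 85\right) + \left(23 - -629\right) = \left(3360 + 85\right) + \left(23 + 629\right) = 3445 + 652 = 4097$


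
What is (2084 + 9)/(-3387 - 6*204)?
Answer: -2093/4611 ≈ -0.45391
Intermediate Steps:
(2084 + 9)/(-3387 - 6*204) = 2093/(-3387 - 1224) = 2093/(-4611) = 2093*(-1/4611) = -2093/4611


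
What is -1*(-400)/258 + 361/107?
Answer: 67969/13803 ≈ 4.9242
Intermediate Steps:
-1*(-400)/258 + 361/107 = 400*(1/258) + 361*(1/107) = 200/129 + 361/107 = 67969/13803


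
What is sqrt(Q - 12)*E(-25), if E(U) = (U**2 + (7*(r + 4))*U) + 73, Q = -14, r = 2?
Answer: -352*I*sqrt(26) ≈ -1794.9*I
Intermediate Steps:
E(U) = 73 + U**2 + 42*U (E(U) = (U**2 + (7*(2 + 4))*U) + 73 = (U**2 + (7*6)*U) + 73 = (U**2 + 42*U) + 73 = 73 + U**2 + 42*U)
sqrt(Q - 12)*E(-25) = sqrt(-14 - 12)*(73 + (-25)**2 + 42*(-25)) = sqrt(-26)*(73 + 625 - 1050) = (I*sqrt(26))*(-352) = -352*I*sqrt(26)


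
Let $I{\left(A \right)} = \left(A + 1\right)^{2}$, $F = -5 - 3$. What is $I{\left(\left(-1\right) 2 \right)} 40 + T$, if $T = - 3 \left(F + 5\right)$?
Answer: $49$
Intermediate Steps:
$F = -8$ ($F = -5 - 3 = -8$)
$I{\left(A \right)} = \left(1 + A\right)^{2}$
$T = 9$ ($T = - 3 \left(-8 + 5\right) = \left(-3\right) \left(-3\right) = 9$)
$I{\left(\left(-1\right) 2 \right)} 40 + T = \left(1 - 2\right)^{2} \cdot 40 + 9 = \left(-1\right)^{2} \cdot 40 + 9 = 1 \cdot 40 + 9 = 40 + 9 = 49$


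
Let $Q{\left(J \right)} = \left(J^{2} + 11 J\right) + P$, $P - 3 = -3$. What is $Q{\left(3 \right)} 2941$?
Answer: $123522$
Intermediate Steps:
$P = 0$ ($P = 3 - 3 = 0$)
$Q{\left(J \right)} = J^{2} + 11 J$ ($Q{\left(J \right)} = \left(J^{2} + 11 J\right) + 0 = J^{2} + 11 J$)
$Q{\left(3 \right)} 2941 = 3 \left(11 + 3\right) 2941 = 3 \cdot 14 \cdot 2941 = 42 \cdot 2941 = 123522$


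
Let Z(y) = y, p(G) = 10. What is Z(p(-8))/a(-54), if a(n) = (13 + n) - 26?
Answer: -10/67 ≈ -0.14925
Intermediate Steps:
a(n) = -13 + n
Z(p(-8))/a(-54) = 10/(-13 - 54) = 10/(-67) = 10*(-1/67) = -10/67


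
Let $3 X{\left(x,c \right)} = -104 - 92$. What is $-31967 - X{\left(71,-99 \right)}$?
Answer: $- \frac{95705}{3} \approx -31902.0$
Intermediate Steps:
$X{\left(x,c \right)} = - \frac{196}{3}$ ($X{\left(x,c \right)} = \frac{-104 - 92}{3} = \frac{1}{3} \left(-196\right) = - \frac{196}{3}$)
$-31967 - X{\left(71,-99 \right)} = -31967 - - \frac{196}{3} = -31967 + \frac{196}{3} = - \frac{95705}{3}$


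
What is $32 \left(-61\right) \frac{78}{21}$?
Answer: $- \frac{50752}{7} \approx -7250.3$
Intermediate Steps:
$32 \left(-61\right) \frac{78}{21} = - 1952 \cdot 78 \cdot \frac{1}{21} = \left(-1952\right) \frac{26}{7} = - \frac{50752}{7}$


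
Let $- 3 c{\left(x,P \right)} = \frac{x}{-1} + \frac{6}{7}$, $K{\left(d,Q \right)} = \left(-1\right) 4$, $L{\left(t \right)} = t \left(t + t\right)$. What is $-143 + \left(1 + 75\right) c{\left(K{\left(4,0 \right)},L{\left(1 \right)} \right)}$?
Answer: $- \frac{5587}{21} \approx -266.05$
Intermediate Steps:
$L{\left(t \right)} = 2 t^{2}$ ($L{\left(t \right)} = t 2 t = 2 t^{2}$)
$K{\left(d,Q \right)} = -4$
$c{\left(x,P \right)} = - \frac{2}{7} + \frac{x}{3}$ ($c{\left(x,P \right)} = - \frac{\frac{x}{-1} + \frac{6}{7}}{3} = - \frac{x \left(-1\right) + 6 \cdot \frac{1}{7}}{3} = - \frac{- x + \frac{6}{7}}{3} = - \frac{\frac{6}{7} - x}{3} = - \frac{2}{7} + \frac{x}{3}$)
$-143 + \left(1 + 75\right) c{\left(K{\left(4,0 \right)},L{\left(1 \right)} \right)} = -143 + \left(1 + 75\right) \left(- \frac{2}{7} + \frac{1}{3} \left(-4\right)\right) = -143 + 76 \left(- \frac{2}{7} - \frac{4}{3}\right) = -143 + 76 \left(- \frac{34}{21}\right) = -143 - \frac{2584}{21} = - \frac{5587}{21}$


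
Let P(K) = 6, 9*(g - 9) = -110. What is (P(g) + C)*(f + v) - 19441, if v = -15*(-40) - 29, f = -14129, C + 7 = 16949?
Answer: -229800425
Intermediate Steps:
C = 16942 (C = -7 + 16949 = 16942)
g = -29/9 (g = 9 + (⅑)*(-110) = 9 - 110/9 = -29/9 ≈ -3.2222)
v = 571 (v = 600 - 29 = 571)
(P(g) + C)*(f + v) - 19441 = (6 + 16942)*(-14129 + 571) - 19441 = 16948*(-13558) - 19441 = -229780984 - 19441 = -229800425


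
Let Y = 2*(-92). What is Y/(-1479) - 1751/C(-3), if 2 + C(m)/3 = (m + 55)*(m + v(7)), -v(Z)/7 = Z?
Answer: 1361147/4002174 ≈ 0.34010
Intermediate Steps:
v(Z) = -7*Z
Y = -184
C(m) = -6 + 3*(-49 + m)*(55 + m) (C(m) = -6 + 3*((m + 55)*(m - 7*7)) = -6 + 3*((55 + m)*(m - 49)) = -6 + 3*((55 + m)*(-49 + m)) = -6 + 3*((-49 + m)*(55 + m)) = -6 + 3*(-49 + m)*(55 + m))
Y/(-1479) - 1751/C(-3) = -184/(-1479) - 1751/(-8091 + 3*(-3)**2 + 18*(-3)) = -184*(-1/1479) - 1751/(-8091 + 3*9 - 54) = 184/1479 - 1751/(-8091 + 27 - 54) = 184/1479 - 1751/(-8118) = 184/1479 - 1751*(-1/8118) = 184/1479 + 1751/8118 = 1361147/4002174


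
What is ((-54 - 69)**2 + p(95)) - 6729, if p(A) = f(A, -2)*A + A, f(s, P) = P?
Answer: 8305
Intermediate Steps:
p(A) = -A (p(A) = -2*A + A = -A)
((-54 - 69)**2 + p(95)) - 6729 = ((-54 - 69)**2 - 1*95) - 6729 = ((-123)**2 - 95) - 6729 = (15129 - 95) - 6729 = 15034 - 6729 = 8305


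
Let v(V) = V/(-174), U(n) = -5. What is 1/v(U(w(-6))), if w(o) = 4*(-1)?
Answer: 174/5 ≈ 34.800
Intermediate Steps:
w(o) = -4
v(V) = -V/174 (v(V) = V*(-1/174) = -V/174)
1/v(U(w(-6))) = 1/(-1/174*(-5)) = 1/(5/174) = 174/5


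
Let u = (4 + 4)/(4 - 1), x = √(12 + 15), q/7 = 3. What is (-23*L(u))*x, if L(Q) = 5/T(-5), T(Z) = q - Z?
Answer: -345*√3/26 ≈ -22.983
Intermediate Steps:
q = 21 (q = 7*3 = 21)
T(Z) = 21 - Z
x = 3*√3 (x = √27 = 3*√3 ≈ 5.1962)
u = 8/3 ≈ 2.6667
L(Q) = 5/26 (L(Q) = 5/(21 - 1*(-5)) = 5/(21 + 5) = 5/26)
(-23*L(u))*x = (-23*5/26)*(3*√3) = -345*√3/26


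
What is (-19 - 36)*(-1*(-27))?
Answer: -1485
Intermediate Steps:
(-19 - 36)*(-1*(-27)) = -55*27 = -1485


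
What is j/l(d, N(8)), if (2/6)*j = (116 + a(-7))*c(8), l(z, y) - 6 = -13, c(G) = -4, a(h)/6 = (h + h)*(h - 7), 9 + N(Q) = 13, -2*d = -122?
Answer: 15504/7 ≈ 2214.9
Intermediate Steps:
d = 61 (d = -½*(-122) = 61)
N(Q) = 4 (N(Q) = -9 + 13 = 4)
a(h) = 12*h*(-7 + h) (a(h) = 6*((h + h)*(h - 7)) = 6*((2*h)*(-7 + h)) = 6*(2*h*(-7 + h)) = 12*h*(-7 + h))
l(z, y) = -7 (l(z, y) = 6 - 13 = -7)
j = -15504 (j = 3*((116 + 12*(-7)*(-7 - 7))*(-4)) = 3*((116 + 12*(-7)*(-14))*(-4)) = 3*((116 + 1176)*(-4)) = 3*(1292*(-4)) = 3*(-5168) = -15504)
j/l(d, N(8)) = -15504/(-7) = -15504*(-⅐) = 15504/7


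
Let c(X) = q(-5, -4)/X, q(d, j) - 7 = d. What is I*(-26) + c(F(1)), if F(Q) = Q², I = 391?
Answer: -10164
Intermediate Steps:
q(d, j) = 7 + d
c(X) = 2/X (c(X) = (7 - 5)/X = 2/X)
I*(-26) + c(F(1)) = 391*(-26) + 2/(1²) = -10166 + 2/1 = -10166 + 2*1 = -10166 + 2 = -10164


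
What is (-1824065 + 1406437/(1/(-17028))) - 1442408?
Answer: -23952075709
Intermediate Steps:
(-1824065 + 1406437/(1/(-17028))) - 1442408 = (-1824065 + 1406437/(-1/17028)) - 1442408 = (-1824065 + 1406437*(-17028)) - 1442408 = (-1824065 - 23948809236) - 1442408 = -23950633301 - 1442408 = -23952075709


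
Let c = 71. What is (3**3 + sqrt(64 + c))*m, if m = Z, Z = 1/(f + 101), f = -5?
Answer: 9/32 + sqrt(15)/32 ≈ 0.40228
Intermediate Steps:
Z = 1/96 (Z = 1/(-5 + 101) = 1/96 ≈ 0.010417)
m = 1/96 ≈ 0.010417
(3**3 + sqrt(64 + c))*m = (3**3 + sqrt(64 + 71))*(1/96) = (27 + sqrt(135))*(1/96) = (27 + 3*sqrt(15))*(1/96) = 9/32 + sqrt(15)/32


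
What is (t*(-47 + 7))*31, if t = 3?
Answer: -3720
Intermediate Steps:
(t*(-47 + 7))*31 = (3*(-47 + 7))*31 = (3*(-40))*31 = -120*31 = -3720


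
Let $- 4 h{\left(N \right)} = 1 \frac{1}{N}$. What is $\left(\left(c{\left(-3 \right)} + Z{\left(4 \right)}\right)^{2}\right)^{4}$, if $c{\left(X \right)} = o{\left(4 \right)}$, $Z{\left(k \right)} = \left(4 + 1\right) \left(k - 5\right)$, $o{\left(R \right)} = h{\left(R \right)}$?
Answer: $\frac{1853020188851841}{4294967296} \approx 4.3144 \cdot 10^{5}$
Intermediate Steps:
$h{\left(N \right)} = - \frac{1}{4 N}$ ($h{\left(N \right)} = - \frac{1 \frac{1}{N}}{4} = - \frac{1}{4 N}$)
$o{\left(R \right)} = - \frac{1}{4 R}$
$Z{\left(k \right)} = -25 + 5 k$ ($Z{\left(k \right)} = 5 \left(-5 + k\right) = -25 + 5 k$)
$c{\left(X \right)} = - \frac{1}{16}$ ($c{\left(X \right)} = - \frac{1}{4 \cdot 4} = \left(- \frac{1}{4}\right) \frac{1}{4} = - \frac{1}{16}$)
$\left(\left(c{\left(-3 \right)} + Z{\left(4 \right)}\right)^{2}\right)^{4} = \left(\left(- \frac{1}{16} + \left(-25 + 5 \cdot 4\right)\right)^{2}\right)^{4} = \left(\left(- \frac{1}{16} + \left(-25 + 20\right)\right)^{2}\right)^{4} = \left(\left(- \frac{1}{16} - 5\right)^{2}\right)^{4} = \left(\left(- \frac{81}{16}\right)^{2}\right)^{4} = \left(\frac{6561}{256}\right)^{4} = \frac{1853020188851841}{4294967296}$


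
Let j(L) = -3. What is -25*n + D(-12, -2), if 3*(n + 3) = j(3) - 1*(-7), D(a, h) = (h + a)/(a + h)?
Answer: 128/3 ≈ 42.667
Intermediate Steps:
D(a, h) = 1 (D(a, h) = (a + h)/(a + h) = 1)
n = -5/3 (n = -3 + (-3 - 1*(-7))/3 = -3 + (-3 + 7)/3 = -3 + (⅓)*4 = -3 + 4/3 = -5/3 ≈ -1.6667)
-25*n + D(-12, -2) = -25*(-5/3) + 1 = 125/3 + 1 = 128/3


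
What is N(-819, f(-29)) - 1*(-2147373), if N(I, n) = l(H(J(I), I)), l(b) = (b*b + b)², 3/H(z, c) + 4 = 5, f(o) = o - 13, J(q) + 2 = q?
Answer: 2147517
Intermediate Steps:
J(q) = -2 + q
f(o) = -13 + o
H(z, c) = 3 (H(z, c) = 3/(-4 + 5) = 3/1 = 3*1 = 3)
l(b) = (b + b²)² (l(b) = (b² + b)² = (b + b²)²)
N(I, n) = 144 (N(I, n) = 3²*(1 + 3)² = 9*4² = 9*16 = 144)
N(-819, f(-29)) - 1*(-2147373) = 144 - 1*(-2147373) = 144 + 2147373 = 2147517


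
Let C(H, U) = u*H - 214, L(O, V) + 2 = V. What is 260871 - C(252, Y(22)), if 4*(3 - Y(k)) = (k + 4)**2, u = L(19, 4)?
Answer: 260581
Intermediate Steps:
L(O, V) = -2 + V
u = 2 (u = -2 + 4 = 2)
Y(k) = 3 - (4 + k)**2/4 (Y(k) = 3 - (k + 4)**2/4 = 3 - (4 + k)**2/4)
C(H, U) = -214 + 2*H (C(H, U) = 2*H - 214 = -214 + 2*H)
260871 - C(252, Y(22)) = 260871 - (-214 + 2*252) = 260871 - (-214 + 504) = 260871 - 1*290 = 260871 - 290 = 260581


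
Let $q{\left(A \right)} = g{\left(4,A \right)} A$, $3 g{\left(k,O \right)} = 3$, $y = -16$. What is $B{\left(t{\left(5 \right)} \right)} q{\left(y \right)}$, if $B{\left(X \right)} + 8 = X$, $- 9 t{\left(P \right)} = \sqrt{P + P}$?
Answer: $128 + \frac{16 \sqrt{10}}{9} \approx 133.62$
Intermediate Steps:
$g{\left(k,O \right)} = 1$ ($g{\left(k,O \right)} = \frac{1}{3} \cdot 3 = 1$)
$t{\left(P \right)} = - \frac{\sqrt{2} \sqrt{P}}{9}$ ($t{\left(P \right)} = - \frac{\sqrt{P + P}}{9} = - \frac{\sqrt{2 P}}{9} = - \frac{\sqrt{2} \sqrt{P}}{9}$)
$B{\left(X \right)} = -8 + X$
$q{\left(A \right)} = A$ ($q{\left(A \right)} = 1 A = A$)
$B{\left(t{\left(5 \right)} \right)} q{\left(y \right)} = \left(-8 - \frac{\sqrt{2} \sqrt{5}}{9}\right) \left(-16\right) = \left(-8 - \frac{\sqrt{10}}{9}\right) \left(-16\right) = 128 + \frac{16 \sqrt{10}}{9}$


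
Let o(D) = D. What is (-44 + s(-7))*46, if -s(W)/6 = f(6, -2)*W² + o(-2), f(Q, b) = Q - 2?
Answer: -55568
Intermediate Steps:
f(Q, b) = -2 + Q
s(W) = 12 - 24*W² (s(W) = -6*((-2 + 6)*W² - 2) = -6*(4*W² - 2) = -6*(-2 + 4*W²) = 12 - 24*W²)
(-44 + s(-7))*46 = (-44 + (12 - 24*(-7)²))*46 = (-44 + (12 - 24*49))*46 = (-44 + (12 - 1176))*46 = (-44 - 1164)*46 = -1208*46 = -55568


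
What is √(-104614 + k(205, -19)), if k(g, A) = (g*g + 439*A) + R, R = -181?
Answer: I*√71111 ≈ 266.67*I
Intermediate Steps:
k(g, A) = -181 + g² + 439*A (k(g, A) = (g*g + 439*A) - 181 = (g² + 439*A) - 181 = -181 + g² + 439*A)
√(-104614 + k(205, -19)) = √(-104614 + (-181 + 205² + 439*(-19))) = √(-104614 + (-181 + 42025 - 8341)) = √(-104614 + 33503) = √(-71111) = I*√71111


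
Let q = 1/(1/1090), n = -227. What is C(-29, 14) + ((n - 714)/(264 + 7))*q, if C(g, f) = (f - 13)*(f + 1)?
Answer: -1021625/271 ≈ -3769.8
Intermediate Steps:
C(g, f) = (1 + f)*(-13 + f) (C(g, f) = (-13 + f)*(1 + f) = (1 + f)*(-13 + f))
q = 1090 (q = 1/(1/1090) = 1090)
C(-29, 14) + ((n - 714)/(264 + 7))*q = (-13 + 14² - 12*14) + ((-227 - 714)/(264 + 7))*1090 = (-13 + 196 - 168) - 941/271*1090 = 15 - 941*1/271*1090 = 15 - 941/271*1090 = 15 - 1025690/271 = -1021625/271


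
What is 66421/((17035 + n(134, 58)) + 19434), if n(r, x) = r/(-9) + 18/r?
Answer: 40051863/21981910 ≈ 1.8220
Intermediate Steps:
n(r, x) = 18/r - r/9 (n(r, x) = r*(-⅑) + 18/r = -r/9 + 18/r = 18/r - r/9)
66421/((17035 + n(134, 58)) + 19434) = 66421/((17035 + (18/134 - ⅑*134)) + 19434) = 66421/((17035 + (18*(1/134) - 134/9)) + 19434) = 66421/((17035 + (9/67 - 134/9)) + 19434) = 66421/((17035 - 8897/603) + 19434) = 66421/(10263208/603 + 19434) = 66421/(21981910/603) = 66421*(603/21981910) = 40051863/21981910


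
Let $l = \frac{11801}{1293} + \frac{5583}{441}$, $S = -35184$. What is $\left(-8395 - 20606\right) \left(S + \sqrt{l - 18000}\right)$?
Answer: $1020371184 - \frac{2762 i \sqrt{368196509595}}{431} \approx 1.0204 \cdot 10^{9} - 3.8885 \cdot 10^{6} i$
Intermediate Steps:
$l = \frac{1380340}{63357}$ ($l = 11801 \cdot \frac{1}{1293} + 5583 \cdot \frac{1}{441} = \frac{11801}{1293} + \frac{1861}{147} = \frac{1380340}{63357} \approx 21.787$)
$\left(-8395 - 20606\right) \left(S + \sqrt{l - 18000}\right) = \left(-8395 - 20606\right) \left(-35184 + \sqrt{\frac{1380340}{63357} - 18000}\right) = - 29001 \left(-35184 + \sqrt{- \frac{1139045660}{63357}}\right) = - 29001 \left(-35184 + \frac{2 i \sqrt{368196509595}}{9051}\right) = 1020371184 - \frac{2762 i \sqrt{368196509595}}{431}$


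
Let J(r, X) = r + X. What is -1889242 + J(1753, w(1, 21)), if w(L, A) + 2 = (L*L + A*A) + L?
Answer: -1887048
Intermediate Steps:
w(L, A) = -2 + L + A**2 + L**2 (w(L, A) = -2 + ((L*L + A*A) + L) = -2 + ((L**2 + A**2) + L) = -2 + ((A**2 + L**2) + L) = -2 + (L + A**2 + L**2) = -2 + L + A**2 + L**2)
J(r, X) = X + r
-1889242 + J(1753, w(1, 21)) = -1889242 + ((-2 + 1 + 21**2 + 1**2) + 1753) = -1889242 + ((-2 + 1 + 441 + 1) + 1753) = -1889242 + (441 + 1753) = -1889242 + 2194 = -1887048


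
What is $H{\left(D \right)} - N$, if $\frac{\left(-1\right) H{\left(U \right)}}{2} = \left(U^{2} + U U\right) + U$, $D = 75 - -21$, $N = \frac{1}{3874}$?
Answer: $- \frac{143554945}{3874} \approx -37056.0$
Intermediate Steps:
$N = \frac{1}{3874} \approx 0.00025813$
$D = 96$ ($D = 75 + 21 = 96$)
$H{\left(U \right)} = - 4 U^{2} - 2 U$ ($H{\left(U \right)} = - 2 \left(\left(U^{2} + U U\right) + U\right) = - 2 \left(\left(U^{2} + U^{2}\right) + U\right) = - 2 \left(2 U^{2} + U\right) = - 2 \left(U + 2 U^{2}\right) = - 4 U^{2} - 2 U$)
$H{\left(D \right)} - N = \left(-2\right) 96 \left(1 + 2 \cdot 96\right) - \frac{1}{3874} = \left(-2\right) 96 \left(1 + 192\right) - \frac{1}{3874} = \left(-2\right) 96 \cdot 193 - \frac{1}{3874} = -37056 - \frac{1}{3874} = - \frac{143554945}{3874}$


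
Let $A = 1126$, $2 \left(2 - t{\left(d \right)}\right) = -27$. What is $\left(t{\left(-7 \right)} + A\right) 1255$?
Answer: $\frac{2865165}{2} \approx 1.4326 \cdot 10^{6}$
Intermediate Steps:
$t{\left(d \right)} = \frac{31}{2}$ ($t{\left(d \right)} = 2 - - \frac{27}{2} = 2 + \frac{27}{2} = \frac{31}{2}$)
$\left(t{\left(-7 \right)} + A\right) 1255 = \left(\frac{31}{2} + 1126\right) 1255 = \frac{2283}{2} \cdot 1255 = \frac{2865165}{2}$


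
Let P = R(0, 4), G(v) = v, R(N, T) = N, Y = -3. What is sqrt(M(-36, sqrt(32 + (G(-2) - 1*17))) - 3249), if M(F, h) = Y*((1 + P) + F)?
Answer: 2*I*sqrt(786) ≈ 56.071*I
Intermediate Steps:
P = 0
M(F, h) = -3 - 3*F (M(F, h) = -3*((1 + 0) + F) = -3*(1 + F) = -3 - 3*F)
sqrt(M(-36, sqrt(32 + (G(-2) - 1*17))) - 3249) = sqrt((-3 - 3*(-36)) - 3249) = sqrt((-3 + 108) - 3249) = sqrt(105 - 3249) = sqrt(-3144) = 2*I*sqrt(786)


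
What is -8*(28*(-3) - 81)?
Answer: 1320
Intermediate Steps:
-8*(28*(-3) - 81) = -8*(-84 - 81) = -8*(-165) = 1320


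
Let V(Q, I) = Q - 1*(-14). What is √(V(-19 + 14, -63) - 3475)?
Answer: I*√3466 ≈ 58.873*I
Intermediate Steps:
V(Q, I) = 14 + Q (V(Q, I) = Q + 14 = 14 + Q)
√(V(-19 + 14, -63) - 3475) = √((14 + (-19 + 14)) - 3475) = √((14 - 5) - 3475) = √(9 - 3475) = √(-3466) = I*√3466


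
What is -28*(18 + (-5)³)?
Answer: 2996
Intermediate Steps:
-28*(18 + (-5)³) = -28*(18 - 125) = -28*(-107) = 2996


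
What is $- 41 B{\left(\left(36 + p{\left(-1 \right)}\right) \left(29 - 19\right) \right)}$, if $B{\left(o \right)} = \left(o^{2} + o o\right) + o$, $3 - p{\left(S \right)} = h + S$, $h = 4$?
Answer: $-10641960$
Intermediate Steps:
$p{\left(S \right)} = -1 - S$ ($p{\left(S \right)} = 3 - \left(4 + S\right) = -1 - S$)
$B{\left(o \right)} = o + 2 o^{2}$ ($B{\left(o \right)} = \left(o^{2} + o^{2}\right) + o = 2 o^{2} + o = o + 2 o^{2}$)
$- 41 B{\left(\left(36 + p{\left(-1 \right)}\right) \left(29 - 19\right) \right)} = - 41 \left(36 - 0\right) \left(29 - 19\right) \left(1 + 2 \left(36 - 0\right) \left(29 - 19\right)\right) = - 41 \left(36 + \left(-1 + 1\right)\right) 10 \left(1 + 2 \left(36 + \left(-1 + 1\right)\right) 10\right) = - 41 \left(36 + 0\right) 10 \left(1 + 2 \left(36 + 0\right) 10\right) = - 41 \cdot 36 \cdot 10 \left(1 + 2 \cdot 36 \cdot 10\right) = - 41 \cdot 360 \left(1 + 2 \cdot 360\right) = - 41 \cdot 360 \left(1 + 720\right) = - 41 \cdot 360 \cdot 721 = \left(-41\right) 259560 = -10641960$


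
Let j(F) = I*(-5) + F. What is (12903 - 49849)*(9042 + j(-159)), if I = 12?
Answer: -325974558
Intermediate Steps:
j(F) = -60 + F (j(F) = 12*(-5) + F = -60 + F)
(12903 - 49849)*(9042 + j(-159)) = (12903 - 49849)*(9042 + (-60 - 159)) = -36946*(9042 - 219) = -36946*8823 = -325974558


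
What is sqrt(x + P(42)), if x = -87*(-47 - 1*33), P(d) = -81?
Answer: sqrt(6879) ≈ 82.940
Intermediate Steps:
x = 6960 (x = -87*(-47 - 33) = -87*(-80) = 6960)
sqrt(x + P(42)) = sqrt(6960 - 81) = sqrt(6879)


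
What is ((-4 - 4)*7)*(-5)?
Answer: 280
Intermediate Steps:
((-4 - 4)*7)*(-5) = -8*7*(-5) = -56*(-5) = 280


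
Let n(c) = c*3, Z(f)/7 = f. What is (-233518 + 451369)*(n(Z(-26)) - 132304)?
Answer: -28941505350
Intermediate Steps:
Z(f) = 7*f
n(c) = 3*c
(-233518 + 451369)*(n(Z(-26)) - 132304) = (-233518 + 451369)*(3*(7*(-26)) - 132304) = 217851*(3*(-182) - 132304) = 217851*(-546 - 132304) = 217851*(-132850) = -28941505350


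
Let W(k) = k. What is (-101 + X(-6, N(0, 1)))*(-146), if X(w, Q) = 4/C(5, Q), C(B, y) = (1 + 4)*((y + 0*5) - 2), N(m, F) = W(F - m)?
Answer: 74314/5 ≈ 14863.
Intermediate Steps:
N(m, F) = F - m
C(B, y) = -10 + 5*y (C(B, y) = 5*((y + 0) - 2) = 5*(y - 2) = 5*(-2 + y) = -10 + 5*y)
X(w, Q) = 4/(-10 + 5*Q)
(-101 + X(-6, N(0, 1)))*(-146) = (-101 + 4/(5*(-2 + (1 - 1*0))))*(-146) = (-101 + 4/(5*(-2 + (1 + 0))))*(-146) = (-101 + 4/(5*(-2 + 1)))*(-146) = (-101 + (⅘)/(-1))*(-146) = (-101 + (⅘)*(-1))*(-146) = (-101 - ⅘)*(-146) = -509/5*(-146) = 74314/5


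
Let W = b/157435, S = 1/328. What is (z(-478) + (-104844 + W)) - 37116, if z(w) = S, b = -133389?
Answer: -7330670606957/51638680 ≈ -1.4196e+5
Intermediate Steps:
S = 1/328 ≈ 0.0030488
z(w) = 1/328
W = -133389/157435 ≈ -0.84726
(z(-478) + (-104844 + W)) - 37116 = (1/328 + (-104844 - 133389/157435)) - 37116 = (1/328 - 16506248529/157435) - 37116 = -5414049360077/51638680 - 37116 = -7330670606957/51638680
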